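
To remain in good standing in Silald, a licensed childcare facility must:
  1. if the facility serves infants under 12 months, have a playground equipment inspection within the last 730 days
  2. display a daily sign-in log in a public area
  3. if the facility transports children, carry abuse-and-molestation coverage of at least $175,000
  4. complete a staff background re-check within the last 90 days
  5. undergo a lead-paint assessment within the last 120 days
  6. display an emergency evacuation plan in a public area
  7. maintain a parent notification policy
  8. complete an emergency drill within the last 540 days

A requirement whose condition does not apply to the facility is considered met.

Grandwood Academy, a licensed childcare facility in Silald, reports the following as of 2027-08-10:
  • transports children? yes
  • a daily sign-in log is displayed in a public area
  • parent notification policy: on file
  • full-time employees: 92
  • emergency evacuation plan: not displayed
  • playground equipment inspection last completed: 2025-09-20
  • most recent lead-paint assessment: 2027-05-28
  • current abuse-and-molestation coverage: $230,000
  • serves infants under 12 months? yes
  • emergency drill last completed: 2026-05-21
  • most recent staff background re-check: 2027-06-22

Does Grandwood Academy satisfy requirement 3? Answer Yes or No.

3. condition 'transports children' holds; abuse-and-molestation coverage $230,000 ≥ $175,000 → met

Yes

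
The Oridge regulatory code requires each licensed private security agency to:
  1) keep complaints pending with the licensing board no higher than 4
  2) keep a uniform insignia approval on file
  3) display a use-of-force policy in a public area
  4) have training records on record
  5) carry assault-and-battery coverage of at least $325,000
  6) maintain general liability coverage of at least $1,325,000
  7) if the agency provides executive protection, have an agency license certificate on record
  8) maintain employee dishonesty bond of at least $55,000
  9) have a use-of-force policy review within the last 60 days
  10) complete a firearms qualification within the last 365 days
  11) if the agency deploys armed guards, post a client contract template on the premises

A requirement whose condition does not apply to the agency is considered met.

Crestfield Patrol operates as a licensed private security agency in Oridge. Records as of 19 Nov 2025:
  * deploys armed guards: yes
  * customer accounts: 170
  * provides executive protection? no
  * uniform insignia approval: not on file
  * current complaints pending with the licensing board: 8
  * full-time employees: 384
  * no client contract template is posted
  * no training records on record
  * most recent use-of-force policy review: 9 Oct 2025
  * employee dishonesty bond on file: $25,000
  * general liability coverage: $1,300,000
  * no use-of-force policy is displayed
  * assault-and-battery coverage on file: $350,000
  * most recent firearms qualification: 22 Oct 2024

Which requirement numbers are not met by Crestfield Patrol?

1, 2, 3, 4, 6, 8, 10, 11

1. complaints pending with the licensing board 8 > 4 → not met
2. uniform insignia approval absent → not met
3. use-of-force policy absent → not met
4. training records absent → not met
5. assault-and-battery coverage $350,000 ≥ $325,000 → met
6. general liability coverage $1,300,000 < $1,325,000 → not met
7. condition 'provides executive protection' does not hold → requirement n/a → met
8. employee dishonesty bond $25,000 < $55,000 → not met
9. use-of-force policy review 41 days ago vs limit 60 → met
10. firearms qualification 393 days ago vs limit 365 → not met
11. condition 'deploys armed guards' holds; client contract template absent → not met
Not met: 1, 2, 3, 4, 6, 8, 10, 11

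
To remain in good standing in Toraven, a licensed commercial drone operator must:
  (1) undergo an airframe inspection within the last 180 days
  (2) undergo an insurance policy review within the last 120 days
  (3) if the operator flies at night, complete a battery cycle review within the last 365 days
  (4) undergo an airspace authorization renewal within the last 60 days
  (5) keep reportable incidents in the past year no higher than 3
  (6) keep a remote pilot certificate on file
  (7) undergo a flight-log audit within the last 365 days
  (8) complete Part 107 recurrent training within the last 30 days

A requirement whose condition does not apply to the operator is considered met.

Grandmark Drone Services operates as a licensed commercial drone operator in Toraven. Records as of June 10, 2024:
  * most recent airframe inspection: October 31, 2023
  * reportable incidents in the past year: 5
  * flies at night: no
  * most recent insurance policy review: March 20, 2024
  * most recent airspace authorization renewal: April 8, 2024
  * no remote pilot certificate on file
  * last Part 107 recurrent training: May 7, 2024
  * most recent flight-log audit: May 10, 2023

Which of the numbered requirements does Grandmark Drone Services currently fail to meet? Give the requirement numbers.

1, 4, 5, 6, 7, 8

1. airframe inspection 223 days ago vs limit 180 → not met
2. insurance policy review 82 days ago vs limit 120 → met
3. condition 'flies at night' does not hold → requirement n/a → met
4. airspace authorization renewal 63 days ago vs limit 60 → not met
5. reportable incidents in the past year 5 > 3 → not met
6. remote pilot certificate absent → not met
7. flight-log audit 397 days ago vs limit 365 → not met
8. Part 107 recurrent training 34 days ago vs limit 30 → not met
Not met: 1, 4, 5, 6, 7, 8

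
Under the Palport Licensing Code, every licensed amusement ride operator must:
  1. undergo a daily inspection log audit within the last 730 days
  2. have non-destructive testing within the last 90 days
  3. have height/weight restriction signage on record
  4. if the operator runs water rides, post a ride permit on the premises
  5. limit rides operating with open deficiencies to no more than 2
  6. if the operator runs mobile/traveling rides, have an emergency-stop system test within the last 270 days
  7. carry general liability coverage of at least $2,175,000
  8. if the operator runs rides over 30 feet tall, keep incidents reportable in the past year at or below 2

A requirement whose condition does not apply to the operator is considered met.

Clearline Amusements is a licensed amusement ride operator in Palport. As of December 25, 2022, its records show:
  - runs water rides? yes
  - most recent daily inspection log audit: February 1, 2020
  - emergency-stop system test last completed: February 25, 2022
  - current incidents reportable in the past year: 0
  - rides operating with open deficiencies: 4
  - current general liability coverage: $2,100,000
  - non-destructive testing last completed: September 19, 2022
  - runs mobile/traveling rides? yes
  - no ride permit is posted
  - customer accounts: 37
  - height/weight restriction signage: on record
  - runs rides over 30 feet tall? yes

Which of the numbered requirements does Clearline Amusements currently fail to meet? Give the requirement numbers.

1. daily inspection log audit 1058 days ago vs limit 730 → not met
2. non-destructive testing 97 days ago vs limit 90 → not met
3. height/weight restriction signage present → met
4. condition 'runs water rides' holds; ride permit absent → not met
5. rides operating with open deficiencies 4 > 2 → not met
6. condition 'runs mobile/traveling rides' holds; emergency-stop system test 303 days ago vs limit 270 → not met
7. general liability coverage $2,100,000 < $2,175,000 → not met
8. condition 'runs rides over 30 feet tall' holds; incidents reportable in the past year 0 ≤ 2 → met
Not met: 1, 2, 4, 5, 6, 7

1, 2, 4, 5, 6, 7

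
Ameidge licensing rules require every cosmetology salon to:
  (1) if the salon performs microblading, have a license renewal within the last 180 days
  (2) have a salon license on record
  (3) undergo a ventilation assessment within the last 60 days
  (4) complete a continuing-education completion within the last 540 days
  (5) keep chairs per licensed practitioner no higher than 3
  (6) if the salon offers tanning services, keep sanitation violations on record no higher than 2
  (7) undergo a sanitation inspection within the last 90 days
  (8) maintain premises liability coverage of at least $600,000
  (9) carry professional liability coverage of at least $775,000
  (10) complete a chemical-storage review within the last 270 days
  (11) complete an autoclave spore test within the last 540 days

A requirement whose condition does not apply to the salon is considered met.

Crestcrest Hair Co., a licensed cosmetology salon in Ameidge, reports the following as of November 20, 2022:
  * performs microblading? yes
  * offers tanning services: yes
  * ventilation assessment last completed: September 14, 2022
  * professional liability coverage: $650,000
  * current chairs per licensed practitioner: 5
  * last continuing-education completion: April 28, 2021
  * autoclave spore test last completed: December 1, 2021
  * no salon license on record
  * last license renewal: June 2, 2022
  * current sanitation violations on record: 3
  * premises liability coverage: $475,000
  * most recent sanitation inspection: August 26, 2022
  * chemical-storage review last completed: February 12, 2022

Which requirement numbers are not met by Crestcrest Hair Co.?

2, 3, 4, 5, 6, 8, 9, 10

1. condition 'performs microblading' holds; license renewal 171 days ago vs limit 180 → met
2. salon license absent → not met
3. ventilation assessment 67 days ago vs limit 60 → not met
4. continuing-education completion 571 days ago vs limit 540 → not met
5. chairs per licensed practitioner 5 > 3 → not met
6. condition 'offers tanning services' holds; sanitation violations on record 3 > 2 → not met
7. sanitation inspection 86 days ago vs limit 90 → met
8. premises liability coverage $475,000 < $600,000 → not met
9. professional liability coverage $650,000 < $775,000 → not met
10. chemical-storage review 281 days ago vs limit 270 → not met
11. autoclave spore test 354 days ago vs limit 540 → met
Not met: 2, 3, 4, 5, 6, 8, 9, 10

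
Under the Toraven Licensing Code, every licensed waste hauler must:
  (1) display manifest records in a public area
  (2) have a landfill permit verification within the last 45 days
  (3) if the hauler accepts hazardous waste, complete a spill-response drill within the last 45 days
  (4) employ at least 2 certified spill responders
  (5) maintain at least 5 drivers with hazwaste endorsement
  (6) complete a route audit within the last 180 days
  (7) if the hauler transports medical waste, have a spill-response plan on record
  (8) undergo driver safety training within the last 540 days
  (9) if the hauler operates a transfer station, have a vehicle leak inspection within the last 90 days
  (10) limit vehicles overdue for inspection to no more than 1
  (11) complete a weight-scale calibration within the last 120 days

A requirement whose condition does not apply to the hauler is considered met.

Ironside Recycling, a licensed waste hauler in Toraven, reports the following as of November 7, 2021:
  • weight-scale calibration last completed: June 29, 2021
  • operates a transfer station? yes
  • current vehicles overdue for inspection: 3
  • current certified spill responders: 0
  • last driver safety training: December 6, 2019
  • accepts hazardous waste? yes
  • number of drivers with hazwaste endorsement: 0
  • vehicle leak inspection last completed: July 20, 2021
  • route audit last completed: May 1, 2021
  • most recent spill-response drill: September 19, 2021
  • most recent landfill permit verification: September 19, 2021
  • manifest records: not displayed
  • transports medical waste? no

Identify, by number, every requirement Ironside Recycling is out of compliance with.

1. manifest records absent → not met
2. landfill permit verification 49 days ago vs limit 45 → not met
3. condition 'accepts hazardous waste' holds; spill-response drill 49 days ago vs limit 45 → not met
4. certified spill responders 0 < 2 → not met
5. drivers with hazwaste endorsement 0 < 5 → not met
6. route audit 190 days ago vs limit 180 → not met
7. condition 'transports medical waste' does not hold → requirement n/a → met
8. driver safety training 702 days ago vs limit 540 → not met
9. condition 'operates a transfer station' holds; vehicle leak inspection 110 days ago vs limit 90 → not met
10. vehicles overdue for inspection 3 > 1 → not met
11. weight-scale calibration 131 days ago vs limit 120 → not met
Not met: 1, 2, 3, 4, 5, 6, 8, 9, 10, 11

1, 2, 3, 4, 5, 6, 8, 9, 10, 11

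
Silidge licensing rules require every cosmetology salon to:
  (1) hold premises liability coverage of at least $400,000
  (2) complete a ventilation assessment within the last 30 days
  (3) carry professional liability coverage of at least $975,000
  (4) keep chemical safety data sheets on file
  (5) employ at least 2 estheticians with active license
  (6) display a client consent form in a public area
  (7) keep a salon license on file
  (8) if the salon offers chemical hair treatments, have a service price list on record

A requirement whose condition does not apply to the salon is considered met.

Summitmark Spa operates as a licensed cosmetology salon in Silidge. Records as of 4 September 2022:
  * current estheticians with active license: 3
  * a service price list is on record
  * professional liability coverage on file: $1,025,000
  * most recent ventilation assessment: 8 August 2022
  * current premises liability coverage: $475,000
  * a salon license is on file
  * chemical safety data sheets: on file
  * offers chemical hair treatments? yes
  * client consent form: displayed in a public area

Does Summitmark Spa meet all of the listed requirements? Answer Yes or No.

1. premises liability coverage $475,000 ≥ $400,000 → met
2. ventilation assessment 27 days ago vs limit 30 → met
3. professional liability coverage $1,025,000 ≥ $975,000 → met
4. chemical safety data sheets present → met
5. estheticians with active license 3 ≥ 2 → met
6. client consent form present → met
7. salon license present → met
8. condition 'offers chemical hair treatments' holds; service price list present → met
All met.

Yes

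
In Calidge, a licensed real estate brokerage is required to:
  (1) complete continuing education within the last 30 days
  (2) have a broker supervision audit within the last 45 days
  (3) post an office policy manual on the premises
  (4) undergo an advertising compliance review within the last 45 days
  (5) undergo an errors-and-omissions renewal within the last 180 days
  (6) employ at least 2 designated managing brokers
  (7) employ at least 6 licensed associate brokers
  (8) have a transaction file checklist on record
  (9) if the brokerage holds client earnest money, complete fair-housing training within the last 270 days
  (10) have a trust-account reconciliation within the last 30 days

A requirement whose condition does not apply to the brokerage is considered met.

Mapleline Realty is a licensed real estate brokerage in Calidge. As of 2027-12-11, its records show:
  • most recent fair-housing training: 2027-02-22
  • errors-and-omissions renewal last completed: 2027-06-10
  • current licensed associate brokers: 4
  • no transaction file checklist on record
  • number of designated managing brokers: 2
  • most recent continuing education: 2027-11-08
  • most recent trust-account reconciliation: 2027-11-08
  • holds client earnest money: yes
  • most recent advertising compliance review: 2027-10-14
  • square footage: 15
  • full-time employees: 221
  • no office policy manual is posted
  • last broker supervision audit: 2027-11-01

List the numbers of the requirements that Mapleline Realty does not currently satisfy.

1. continuing education 33 days ago vs limit 30 → not met
2. broker supervision audit 40 days ago vs limit 45 → met
3. office policy manual absent → not met
4. advertising compliance review 58 days ago vs limit 45 → not met
5. errors-and-omissions renewal 184 days ago vs limit 180 → not met
6. designated managing brokers 2 ≥ 2 → met
7. licensed associate brokers 4 < 6 → not met
8. transaction file checklist absent → not met
9. condition 'holds client earnest money' holds; fair-housing training 292 days ago vs limit 270 → not met
10. trust-account reconciliation 33 days ago vs limit 30 → not met
Not met: 1, 3, 4, 5, 7, 8, 9, 10

1, 3, 4, 5, 7, 8, 9, 10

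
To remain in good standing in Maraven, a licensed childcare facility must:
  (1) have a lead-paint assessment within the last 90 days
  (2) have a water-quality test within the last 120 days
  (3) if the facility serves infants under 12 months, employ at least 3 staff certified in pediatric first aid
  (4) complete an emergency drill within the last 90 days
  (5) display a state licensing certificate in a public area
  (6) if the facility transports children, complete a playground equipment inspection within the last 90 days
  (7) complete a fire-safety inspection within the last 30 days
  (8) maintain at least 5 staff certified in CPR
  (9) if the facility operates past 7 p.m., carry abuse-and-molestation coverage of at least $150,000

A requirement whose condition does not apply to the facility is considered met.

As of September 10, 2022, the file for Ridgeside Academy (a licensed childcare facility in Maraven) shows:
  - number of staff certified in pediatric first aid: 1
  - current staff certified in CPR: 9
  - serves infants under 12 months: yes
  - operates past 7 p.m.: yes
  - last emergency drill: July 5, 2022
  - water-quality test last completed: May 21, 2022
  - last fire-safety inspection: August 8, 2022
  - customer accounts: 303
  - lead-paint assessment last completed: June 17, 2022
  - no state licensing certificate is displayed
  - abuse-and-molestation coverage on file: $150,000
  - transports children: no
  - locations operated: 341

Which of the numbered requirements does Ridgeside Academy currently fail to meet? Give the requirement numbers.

3, 5, 7

1. lead-paint assessment 85 days ago vs limit 90 → met
2. water-quality test 112 days ago vs limit 120 → met
3. condition 'serves infants under 12 months' holds; staff certified in pediatric first aid 1 < 3 → not met
4. emergency drill 67 days ago vs limit 90 → met
5. state licensing certificate absent → not met
6. condition 'transports children' does not hold → requirement n/a → met
7. fire-safety inspection 33 days ago vs limit 30 → not met
8. staff certified in CPR 9 ≥ 5 → met
9. condition 'operates past 7 p.m.' holds; abuse-and-molestation coverage $150,000 ≥ $150,000 → met
Not met: 3, 5, 7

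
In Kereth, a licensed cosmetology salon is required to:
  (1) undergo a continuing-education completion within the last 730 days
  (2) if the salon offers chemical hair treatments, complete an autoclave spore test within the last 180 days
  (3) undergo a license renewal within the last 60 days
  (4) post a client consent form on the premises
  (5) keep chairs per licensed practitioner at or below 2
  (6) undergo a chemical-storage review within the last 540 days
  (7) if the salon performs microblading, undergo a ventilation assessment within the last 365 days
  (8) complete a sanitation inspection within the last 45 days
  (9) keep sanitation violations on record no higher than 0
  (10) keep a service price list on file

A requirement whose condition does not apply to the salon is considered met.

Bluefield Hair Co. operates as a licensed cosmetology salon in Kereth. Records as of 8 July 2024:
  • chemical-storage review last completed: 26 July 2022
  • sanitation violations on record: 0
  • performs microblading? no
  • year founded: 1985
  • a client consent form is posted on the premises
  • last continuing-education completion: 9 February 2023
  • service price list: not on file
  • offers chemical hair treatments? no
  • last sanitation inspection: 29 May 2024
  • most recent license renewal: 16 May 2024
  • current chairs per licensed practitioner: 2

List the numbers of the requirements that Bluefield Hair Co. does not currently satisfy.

6, 10

1. continuing-education completion 515 days ago vs limit 730 → met
2. condition 'offers chemical hair treatments' does not hold → requirement n/a → met
3. license renewal 53 days ago vs limit 60 → met
4. client consent form present → met
5. chairs per licensed practitioner 2 ≤ 2 → met
6. chemical-storage review 713 days ago vs limit 540 → not met
7. condition 'performs microblading' does not hold → requirement n/a → met
8. sanitation inspection 40 days ago vs limit 45 → met
9. sanitation violations on record 0 ≤ 0 → met
10. service price list absent → not met
Not met: 6, 10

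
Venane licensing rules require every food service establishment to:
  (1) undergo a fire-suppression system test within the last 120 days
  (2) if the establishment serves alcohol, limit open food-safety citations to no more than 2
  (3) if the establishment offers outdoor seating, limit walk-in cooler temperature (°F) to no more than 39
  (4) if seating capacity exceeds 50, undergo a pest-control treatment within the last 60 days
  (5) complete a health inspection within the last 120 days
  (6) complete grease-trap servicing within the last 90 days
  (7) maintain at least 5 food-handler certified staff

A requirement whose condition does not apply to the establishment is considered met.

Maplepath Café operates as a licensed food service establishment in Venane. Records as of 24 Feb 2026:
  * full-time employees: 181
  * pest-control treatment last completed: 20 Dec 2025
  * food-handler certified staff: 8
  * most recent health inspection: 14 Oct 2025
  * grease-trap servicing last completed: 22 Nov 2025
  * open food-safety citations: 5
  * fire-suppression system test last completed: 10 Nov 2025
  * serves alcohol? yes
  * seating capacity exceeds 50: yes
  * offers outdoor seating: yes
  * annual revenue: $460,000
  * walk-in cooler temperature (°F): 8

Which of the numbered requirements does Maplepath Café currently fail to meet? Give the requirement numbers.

2, 4, 5, 6

1. fire-suppression system test 106 days ago vs limit 120 → met
2. condition 'serves alcohol' holds; open food-safety citations 5 > 2 → not met
3. condition 'offers outdoor seating' holds; walk-in cooler temperature (°F) 8 ≤ 39 → met
4. condition 'seating capacity exceeds 50' holds; pest-control treatment 66 days ago vs limit 60 → not met
5. health inspection 133 days ago vs limit 120 → not met
6. grease-trap servicing 94 days ago vs limit 90 → not met
7. food-handler certified staff 8 ≥ 5 → met
Not met: 2, 4, 5, 6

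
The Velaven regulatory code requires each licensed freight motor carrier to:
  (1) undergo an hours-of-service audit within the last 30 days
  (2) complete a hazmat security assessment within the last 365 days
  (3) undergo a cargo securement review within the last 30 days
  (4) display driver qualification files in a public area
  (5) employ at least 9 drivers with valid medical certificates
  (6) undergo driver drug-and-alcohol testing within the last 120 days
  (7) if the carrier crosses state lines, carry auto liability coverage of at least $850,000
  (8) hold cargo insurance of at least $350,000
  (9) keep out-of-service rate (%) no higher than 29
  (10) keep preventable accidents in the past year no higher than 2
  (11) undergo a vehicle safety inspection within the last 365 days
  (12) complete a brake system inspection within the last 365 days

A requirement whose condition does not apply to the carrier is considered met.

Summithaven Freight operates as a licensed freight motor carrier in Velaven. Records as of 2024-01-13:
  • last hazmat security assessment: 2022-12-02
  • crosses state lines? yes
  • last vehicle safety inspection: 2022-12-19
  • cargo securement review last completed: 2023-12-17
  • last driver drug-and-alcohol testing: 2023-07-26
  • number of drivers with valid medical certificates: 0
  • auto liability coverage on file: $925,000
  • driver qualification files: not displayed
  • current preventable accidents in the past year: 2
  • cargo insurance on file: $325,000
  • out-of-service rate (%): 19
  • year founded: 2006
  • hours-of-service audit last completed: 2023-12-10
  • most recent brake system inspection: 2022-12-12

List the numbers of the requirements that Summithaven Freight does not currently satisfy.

1, 2, 4, 5, 6, 8, 11, 12

1. hours-of-service audit 34 days ago vs limit 30 → not met
2. hazmat security assessment 407 days ago vs limit 365 → not met
3. cargo securement review 27 days ago vs limit 30 → met
4. driver qualification files absent → not met
5. drivers with valid medical certificates 0 < 9 → not met
6. driver drug-and-alcohol testing 171 days ago vs limit 120 → not met
7. condition 'crosses state lines' holds; auto liability coverage $925,000 ≥ $850,000 → met
8. cargo insurance $325,000 < $350,000 → not met
9. out-of-service rate (%) 19 ≤ 29 → met
10. preventable accidents in the past year 2 ≤ 2 → met
11. vehicle safety inspection 390 days ago vs limit 365 → not met
12. brake system inspection 397 days ago vs limit 365 → not met
Not met: 1, 2, 4, 5, 6, 8, 11, 12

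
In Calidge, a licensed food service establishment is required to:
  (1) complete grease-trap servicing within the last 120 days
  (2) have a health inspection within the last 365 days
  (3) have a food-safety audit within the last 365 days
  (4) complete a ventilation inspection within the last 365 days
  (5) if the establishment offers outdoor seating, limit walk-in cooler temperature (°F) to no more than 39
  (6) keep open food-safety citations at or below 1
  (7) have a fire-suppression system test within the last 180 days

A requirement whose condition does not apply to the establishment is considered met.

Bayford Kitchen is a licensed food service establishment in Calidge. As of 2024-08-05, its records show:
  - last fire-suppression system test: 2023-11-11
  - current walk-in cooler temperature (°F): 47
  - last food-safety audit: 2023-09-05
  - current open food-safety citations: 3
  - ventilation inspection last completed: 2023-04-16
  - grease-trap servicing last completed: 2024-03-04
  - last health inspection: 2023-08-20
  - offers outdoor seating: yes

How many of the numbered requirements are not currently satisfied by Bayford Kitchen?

5

1. grease-trap servicing 154 days ago vs limit 120 → not met
2. health inspection 351 days ago vs limit 365 → met
3. food-safety audit 335 days ago vs limit 365 → met
4. ventilation inspection 477 days ago vs limit 365 → not met
5. condition 'offers outdoor seating' holds; walk-in cooler temperature (°F) 47 > 39 → not met
6. open food-safety citations 3 > 1 → not met
7. fire-suppression system test 268 days ago vs limit 180 → not met
Not met: 5 of 7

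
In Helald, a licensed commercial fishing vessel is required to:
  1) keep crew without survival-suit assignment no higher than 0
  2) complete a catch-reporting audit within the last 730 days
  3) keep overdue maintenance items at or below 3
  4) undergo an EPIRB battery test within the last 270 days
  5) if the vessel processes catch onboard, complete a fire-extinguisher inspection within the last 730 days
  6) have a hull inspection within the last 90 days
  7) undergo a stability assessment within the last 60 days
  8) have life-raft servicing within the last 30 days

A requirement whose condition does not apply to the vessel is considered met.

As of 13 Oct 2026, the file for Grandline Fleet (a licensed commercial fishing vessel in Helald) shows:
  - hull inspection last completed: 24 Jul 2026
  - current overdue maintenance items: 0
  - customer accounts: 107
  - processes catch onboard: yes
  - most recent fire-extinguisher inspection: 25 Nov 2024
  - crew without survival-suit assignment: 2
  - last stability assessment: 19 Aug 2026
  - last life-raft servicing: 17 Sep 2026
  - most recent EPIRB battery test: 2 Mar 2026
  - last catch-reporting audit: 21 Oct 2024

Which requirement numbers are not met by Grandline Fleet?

1

1. crew without survival-suit assignment 2 > 0 → not met
2. catch-reporting audit 722 days ago vs limit 730 → met
3. overdue maintenance items 0 ≤ 3 → met
4. EPIRB battery test 225 days ago vs limit 270 → met
5. condition 'processes catch onboard' holds; fire-extinguisher inspection 687 days ago vs limit 730 → met
6. hull inspection 81 days ago vs limit 90 → met
7. stability assessment 55 days ago vs limit 60 → met
8. life-raft servicing 26 days ago vs limit 30 → met
Not met: 1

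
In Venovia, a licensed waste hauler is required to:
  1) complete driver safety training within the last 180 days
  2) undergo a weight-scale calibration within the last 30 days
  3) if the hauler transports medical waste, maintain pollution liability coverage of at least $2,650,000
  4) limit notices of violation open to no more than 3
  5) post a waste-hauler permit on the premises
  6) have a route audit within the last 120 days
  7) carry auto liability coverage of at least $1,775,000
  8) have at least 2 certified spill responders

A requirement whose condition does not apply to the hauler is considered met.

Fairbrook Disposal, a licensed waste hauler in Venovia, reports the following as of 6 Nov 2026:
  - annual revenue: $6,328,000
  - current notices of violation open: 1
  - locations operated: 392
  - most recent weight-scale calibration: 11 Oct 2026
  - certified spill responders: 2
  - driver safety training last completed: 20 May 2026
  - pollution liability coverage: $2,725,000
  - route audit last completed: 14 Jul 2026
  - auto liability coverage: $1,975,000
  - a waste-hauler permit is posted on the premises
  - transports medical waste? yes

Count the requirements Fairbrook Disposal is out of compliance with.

1. driver safety training 170 days ago vs limit 180 → met
2. weight-scale calibration 26 days ago vs limit 30 → met
3. condition 'transports medical waste' holds; pollution liability coverage $2,725,000 ≥ $2,650,000 → met
4. notices of violation open 1 ≤ 3 → met
5. waste-hauler permit present → met
6. route audit 115 days ago vs limit 120 → met
7. auto liability coverage $1,975,000 ≥ $1,775,000 → met
8. certified spill responders 2 ≥ 2 → met
Not met: 0 of 8

0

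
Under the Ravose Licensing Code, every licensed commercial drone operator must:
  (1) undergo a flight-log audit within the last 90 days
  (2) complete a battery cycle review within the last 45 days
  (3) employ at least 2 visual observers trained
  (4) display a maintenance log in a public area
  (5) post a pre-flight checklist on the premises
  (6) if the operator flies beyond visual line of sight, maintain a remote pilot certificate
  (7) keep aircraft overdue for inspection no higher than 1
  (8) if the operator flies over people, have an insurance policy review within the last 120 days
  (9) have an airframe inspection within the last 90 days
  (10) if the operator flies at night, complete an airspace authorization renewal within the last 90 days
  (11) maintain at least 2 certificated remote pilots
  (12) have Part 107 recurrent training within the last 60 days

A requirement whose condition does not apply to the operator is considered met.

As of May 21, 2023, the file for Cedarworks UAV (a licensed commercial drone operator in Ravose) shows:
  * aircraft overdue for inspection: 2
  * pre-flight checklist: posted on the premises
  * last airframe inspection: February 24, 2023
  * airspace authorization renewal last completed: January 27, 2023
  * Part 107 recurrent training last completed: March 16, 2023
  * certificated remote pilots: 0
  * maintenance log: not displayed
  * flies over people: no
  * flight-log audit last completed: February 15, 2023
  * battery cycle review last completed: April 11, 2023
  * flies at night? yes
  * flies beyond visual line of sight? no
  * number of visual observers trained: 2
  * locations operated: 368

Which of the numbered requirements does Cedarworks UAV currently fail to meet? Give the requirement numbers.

1. flight-log audit 95 days ago vs limit 90 → not met
2. battery cycle review 40 days ago vs limit 45 → met
3. visual observers trained 2 ≥ 2 → met
4. maintenance log absent → not met
5. pre-flight checklist present → met
6. condition 'flies beyond visual line of sight' does not hold → requirement n/a → met
7. aircraft overdue for inspection 2 > 1 → not met
8. condition 'flies over people' does not hold → requirement n/a → met
9. airframe inspection 86 days ago vs limit 90 → met
10. condition 'flies at night' holds; airspace authorization renewal 114 days ago vs limit 90 → not met
11. certificated remote pilots 0 < 2 → not met
12. Part 107 recurrent training 66 days ago vs limit 60 → not met
Not met: 1, 4, 7, 10, 11, 12

1, 4, 7, 10, 11, 12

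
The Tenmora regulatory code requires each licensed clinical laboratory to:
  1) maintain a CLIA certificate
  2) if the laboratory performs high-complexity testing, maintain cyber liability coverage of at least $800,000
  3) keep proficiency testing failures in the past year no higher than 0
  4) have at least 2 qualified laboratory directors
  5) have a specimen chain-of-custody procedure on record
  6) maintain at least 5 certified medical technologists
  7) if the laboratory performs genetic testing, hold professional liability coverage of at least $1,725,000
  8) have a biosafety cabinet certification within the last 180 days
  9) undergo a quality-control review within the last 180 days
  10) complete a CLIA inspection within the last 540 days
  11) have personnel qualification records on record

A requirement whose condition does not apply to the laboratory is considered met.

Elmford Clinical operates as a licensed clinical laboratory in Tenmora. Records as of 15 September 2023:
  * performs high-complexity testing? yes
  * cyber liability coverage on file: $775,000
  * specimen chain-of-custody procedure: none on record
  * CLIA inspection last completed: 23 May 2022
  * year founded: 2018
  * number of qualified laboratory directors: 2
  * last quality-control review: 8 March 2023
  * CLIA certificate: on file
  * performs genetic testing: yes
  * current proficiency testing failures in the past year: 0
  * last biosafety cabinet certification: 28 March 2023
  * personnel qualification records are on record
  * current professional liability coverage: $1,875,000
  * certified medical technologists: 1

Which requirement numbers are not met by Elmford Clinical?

1. CLIA certificate present → met
2. condition 'performs high-complexity testing' holds; cyber liability coverage $775,000 < $800,000 → not met
3. proficiency testing failures in the past year 0 ≤ 0 → met
4. qualified laboratory directors 2 ≥ 2 → met
5. specimen chain-of-custody procedure absent → not met
6. certified medical technologists 1 < 5 → not met
7. condition 'performs genetic testing' holds; professional liability coverage $1,875,000 ≥ $1,725,000 → met
8. biosafety cabinet certification 171 days ago vs limit 180 → met
9. quality-control review 191 days ago vs limit 180 → not met
10. CLIA inspection 480 days ago vs limit 540 → met
11. personnel qualification records present → met
Not met: 2, 5, 6, 9

2, 5, 6, 9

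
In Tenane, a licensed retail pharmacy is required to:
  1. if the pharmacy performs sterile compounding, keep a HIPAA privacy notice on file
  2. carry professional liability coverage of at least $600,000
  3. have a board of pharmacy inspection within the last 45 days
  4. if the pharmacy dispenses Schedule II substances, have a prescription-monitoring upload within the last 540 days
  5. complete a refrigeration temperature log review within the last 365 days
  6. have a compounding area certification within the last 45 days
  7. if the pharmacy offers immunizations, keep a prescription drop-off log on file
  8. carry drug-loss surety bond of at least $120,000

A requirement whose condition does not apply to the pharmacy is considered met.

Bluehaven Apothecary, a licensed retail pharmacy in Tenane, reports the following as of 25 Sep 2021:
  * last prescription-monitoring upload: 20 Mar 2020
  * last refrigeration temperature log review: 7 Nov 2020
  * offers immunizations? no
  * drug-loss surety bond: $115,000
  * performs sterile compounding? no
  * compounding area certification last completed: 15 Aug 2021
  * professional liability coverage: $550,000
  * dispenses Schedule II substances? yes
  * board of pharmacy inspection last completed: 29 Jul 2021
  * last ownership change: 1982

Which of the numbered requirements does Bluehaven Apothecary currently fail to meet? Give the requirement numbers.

2, 3, 4, 8

1. condition 'performs sterile compounding' does not hold → requirement n/a → met
2. professional liability coverage $550,000 < $600,000 → not met
3. board of pharmacy inspection 58 days ago vs limit 45 → not met
4. condition 'dispenses Schedule II substances' holds; prescription-monitoring upload 554 days ago vs limit 540 → not met
5. refrigeration temperature log review 322 days ago vs limit 365 → met
6. compounding area certification 41 days ago vs limit 45 → met
7. condition 'offers immunizations' does not hold → requirement n/a → met
8. drug-loss surety bond $115,000 < $120,000 → not met
Not met: 2, 3, 4, 8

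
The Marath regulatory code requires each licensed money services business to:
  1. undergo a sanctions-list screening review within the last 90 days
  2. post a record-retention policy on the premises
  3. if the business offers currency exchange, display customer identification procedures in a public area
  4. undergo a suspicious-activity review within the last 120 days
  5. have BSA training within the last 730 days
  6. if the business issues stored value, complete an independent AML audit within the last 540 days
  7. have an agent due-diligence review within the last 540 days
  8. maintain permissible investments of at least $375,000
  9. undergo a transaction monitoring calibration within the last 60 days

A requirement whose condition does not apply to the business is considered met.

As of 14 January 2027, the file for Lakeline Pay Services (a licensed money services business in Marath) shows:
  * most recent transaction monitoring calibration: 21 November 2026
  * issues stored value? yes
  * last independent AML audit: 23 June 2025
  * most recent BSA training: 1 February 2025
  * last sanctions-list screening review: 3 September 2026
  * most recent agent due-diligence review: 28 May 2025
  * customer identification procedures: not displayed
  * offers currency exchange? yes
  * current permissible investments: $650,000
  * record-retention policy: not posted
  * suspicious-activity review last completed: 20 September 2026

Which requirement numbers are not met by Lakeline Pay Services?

1. sanctions-list screening review 133 days ago vs limit 90 → not met
2. record-retention policy absent → not met
3. condition 'offers currency exchange' holds; customer identification procedures absent → not met
4. suspicious-activity review 116 days ago vs limit 120 → met
5. BSA training 712 days ago vs limit 730 → met
6. condition 'issues stored value' holds; independent AML audit 570 days ago vs limit 540 → not met
7. agent due-diligence review 596 days ago vs limit 540 → not met
8. permissible investments $650,000 ≥ $375,000 → met
9. transaction monitoring calibration 54 days ago vs limit 60 → met
Not met: 1, 2, 3, 6, 7

1, 2, 3, 6, 7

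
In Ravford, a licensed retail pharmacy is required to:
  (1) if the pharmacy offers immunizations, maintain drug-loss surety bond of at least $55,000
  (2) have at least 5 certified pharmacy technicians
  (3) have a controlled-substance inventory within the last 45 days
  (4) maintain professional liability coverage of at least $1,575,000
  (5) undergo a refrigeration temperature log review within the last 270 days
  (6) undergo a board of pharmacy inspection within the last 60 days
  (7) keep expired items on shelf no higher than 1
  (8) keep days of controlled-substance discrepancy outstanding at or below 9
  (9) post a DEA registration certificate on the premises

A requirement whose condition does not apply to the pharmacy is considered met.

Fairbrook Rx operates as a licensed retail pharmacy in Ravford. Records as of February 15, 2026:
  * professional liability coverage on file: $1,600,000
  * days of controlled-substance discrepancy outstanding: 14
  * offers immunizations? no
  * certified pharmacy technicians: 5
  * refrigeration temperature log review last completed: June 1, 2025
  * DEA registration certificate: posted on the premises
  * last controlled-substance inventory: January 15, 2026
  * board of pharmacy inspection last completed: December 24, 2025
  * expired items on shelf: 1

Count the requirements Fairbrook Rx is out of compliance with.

1. condition 'offers immunizations' does not hold → requirement n/a → met
2. certified pharmacy technicians 5 ≥ 5 → met
3. controlled-substance inventory 31 days ago vs limit 45 → met
4. professional liability coverage $1,600,000 ≥ $1,575,000 → met
5. refrigeration temperature log review 259 days ago vs limit 270 → met
6. board of pharmacy inspection 53 days ago vs limit 60 → met
7. expired items on shelf 1 ≤ 1 → met
8. days of controlled-substance discrepancy outstanding 14 > 9 → not met
9. DEA registration certificate present → met
Not met: 1 of 9

1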